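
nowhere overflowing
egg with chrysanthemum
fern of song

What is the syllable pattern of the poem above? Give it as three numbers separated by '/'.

6/6/3

Line 1: nowhere(2) + overflowing(4) = 6
Line 2: egg(1) + with(1) + chrysanthemum(4) = 6
Line 3: fern(1) + of(1) + song(1) = 3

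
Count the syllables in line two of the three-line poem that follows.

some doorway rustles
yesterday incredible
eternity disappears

7

Line two: yesterday (3), incredible (4) → 7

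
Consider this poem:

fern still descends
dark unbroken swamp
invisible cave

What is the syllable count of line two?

5

Line two: "dark unbroken swamp": 1+3+1 = 5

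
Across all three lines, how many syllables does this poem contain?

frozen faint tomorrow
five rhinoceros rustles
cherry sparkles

Line 1: frozen(2) + faint(1) + tomorrow(3) = 6
Line 2: five(1) + rhinoceros(4) + rustles(2) = 7
Line 3: cherry(2) + sparkles(2) = 4
Total: 6 + 7 + 4 = 17

17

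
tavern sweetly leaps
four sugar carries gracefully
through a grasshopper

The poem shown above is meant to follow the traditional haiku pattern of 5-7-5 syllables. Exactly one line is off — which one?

The second line

Line 1: "tavern sweetly leaps": 2+2+1 = 5 ✓
Line 2: "four sugar carries gracefully": 1+2+2+3 = 8 (expected 7)
Line 3: "through a grasshopper": 1+1+3 = 5 ✓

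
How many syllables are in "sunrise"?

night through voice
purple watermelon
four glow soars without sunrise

"sunrise" has 2 syllables.

2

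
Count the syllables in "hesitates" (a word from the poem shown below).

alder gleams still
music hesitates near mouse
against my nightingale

3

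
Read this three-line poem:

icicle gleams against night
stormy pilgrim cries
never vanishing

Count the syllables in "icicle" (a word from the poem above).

3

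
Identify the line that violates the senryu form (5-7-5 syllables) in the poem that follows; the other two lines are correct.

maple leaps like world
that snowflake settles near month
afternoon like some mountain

The third line

Line 1: maple (2), leaps (1), like (1), world (1) → 5 ✓
Line 2: that (1), snowflake (2), settles (2), near (1), month (1) → 7 ✓
Line 3: afternoon (3), like (1), some (1), mountain (2) → 7 (expected 5)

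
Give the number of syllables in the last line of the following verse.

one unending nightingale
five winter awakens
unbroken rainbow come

6

The last line: unbroken(3) + rainbow(2) + come(1) = 6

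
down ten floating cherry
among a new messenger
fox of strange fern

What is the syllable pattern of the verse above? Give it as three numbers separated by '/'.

Line 1: down (1), ten (1), floating (2), cherry (2) → 6
Line 2: among (2), a (1), new (1), messenger (3) → 7
Line 3: fox (1), of (1), strange (1), fern (1) → 4

6/7/4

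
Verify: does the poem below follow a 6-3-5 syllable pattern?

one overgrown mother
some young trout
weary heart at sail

Line 1: one (1), overgrown (3), mother (2) → 6 ✓
Line 2: some (1), young (1), trout (1) → 3 ✓
Line 3: weary (2), heart (1), at (1), sail (1) → 5 ✓

Yes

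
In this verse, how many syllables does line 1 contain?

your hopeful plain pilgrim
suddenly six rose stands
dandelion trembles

Line 1: your (1), hopeful (2), plain (1), pilgrim (2) → 6

6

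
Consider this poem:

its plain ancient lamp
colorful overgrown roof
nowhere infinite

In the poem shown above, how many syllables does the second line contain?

The second line: colorful (3), overgrown (3), roof (1) → 7

7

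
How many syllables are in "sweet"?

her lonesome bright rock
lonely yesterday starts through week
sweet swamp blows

"sweet" has 1 syllable.

1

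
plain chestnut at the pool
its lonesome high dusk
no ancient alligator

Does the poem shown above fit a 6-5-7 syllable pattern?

Line 1: plain (1), chestnut (2), at (1), the (1), pool (1) → 6 ✓
Line 2: its (1), lonesome (2), high (1), dusk (1) → 5 ✓
Line 3: no (1), ancient (2), alligator (4) → 7 ✓

Yes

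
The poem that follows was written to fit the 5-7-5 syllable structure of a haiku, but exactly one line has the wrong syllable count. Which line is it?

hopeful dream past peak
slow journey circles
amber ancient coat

Line 1: hopeful (2), dream (1), past (1), peak (1) → 5 ✓
Line 2: slow (1), journey (2), circles (2) → 5 (expected 7)
Line 3: amber (2), ancient (2), coat (1) → 5 ✓

Line 2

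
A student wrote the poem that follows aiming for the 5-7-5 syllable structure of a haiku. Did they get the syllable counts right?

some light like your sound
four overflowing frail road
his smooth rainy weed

Line 1: "some light like your sound": 1+1+1+1+1 = 5 ✓
Line 2: "four overflowing frail road": 1+4+1+1 = 7 ✓
Line 3: "his smooth rainy weed": 1+1+2+1 = 5 ✓

Yes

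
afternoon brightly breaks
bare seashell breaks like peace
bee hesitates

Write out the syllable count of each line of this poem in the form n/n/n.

Line 1: "afternoon brightly breaks": 3+2+1 = 6
Line 2: "bare seashell breaks like peace": 1+2+1+1+1 = 6
Line 3: "bee hesitates": 1+3 = 4

6/6/4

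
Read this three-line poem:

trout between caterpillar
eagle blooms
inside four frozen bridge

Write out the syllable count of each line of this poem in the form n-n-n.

Line 1: trout(1) + between(2) + caterpillar(4) = 7
Line 2: eagle(2) + blooms(1) = 3
Line 3: inside(2) + four(1) + frozen(2) + bridge(1) = 6

7-3-6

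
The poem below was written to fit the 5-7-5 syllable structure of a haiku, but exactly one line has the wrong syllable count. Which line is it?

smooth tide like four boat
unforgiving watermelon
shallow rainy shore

Line 2

Line 1: "smooth tide like four boat": 1+1+1+1+1 = 5 ✓
Line 2: "unforgiving watermelon": 4+4 = 8 (expected 7)
Line 3: "shallow rainy shore": 2+2+1 = 5 ✓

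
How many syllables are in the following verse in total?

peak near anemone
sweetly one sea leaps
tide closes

14

Line 1: peak(1) + near(1) + anemone(4) = 6
Line 2: sweetly(2) + one(1) + sea(1) + leaps(1) = 5
Line 3: tide(1) + closes(2) = 3
Total: 6 + 5 + 3 = 14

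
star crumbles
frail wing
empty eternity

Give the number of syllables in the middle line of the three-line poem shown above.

2

The middle line: frail(1) + wing(1) = 2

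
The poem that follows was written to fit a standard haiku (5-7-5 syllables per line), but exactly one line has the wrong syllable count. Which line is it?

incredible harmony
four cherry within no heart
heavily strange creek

Line 1: incredible (4), harmony (3) → 7 (expected 5)
Line 2: four (1), cherry (2), within (2), no (1), heart (1) → 7 ✓
Line 3: heavily (3), strange (1), creek (1) → 5 ✓

Line 1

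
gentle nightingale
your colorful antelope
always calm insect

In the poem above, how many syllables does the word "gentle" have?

2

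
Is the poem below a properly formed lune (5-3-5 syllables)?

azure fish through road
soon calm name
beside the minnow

Line 1: azure(2) + fish(1) + through(1) + road(1) = 5 ✓
Line 2: soon(1) + calm(1) + name(1) = 3 ✓
Line 3: beside(2) + the(1) + minnow(2) = 5 ✓

Yes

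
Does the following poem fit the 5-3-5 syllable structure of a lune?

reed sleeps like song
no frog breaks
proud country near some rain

No

Line 1: reed(1) + sleeps(1) + like(1) + song(1) = 4 (expected 5)
Line 2: no(1) + frog(1) + breaks(1) = 3 ✓
Line 3: proud(1) + country(2) + near(1) + some(1) + rain(1) = 6 (expected 5)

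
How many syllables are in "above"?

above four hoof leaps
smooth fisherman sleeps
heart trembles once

2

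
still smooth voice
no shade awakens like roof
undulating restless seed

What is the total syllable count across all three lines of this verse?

17

Line 1: still (1), smooth (1), voice (1) → 3
Line 2: no (1), shade (1), awakens (3), like (1), roof (1) → 7
Line 3: undulating (4), restless (2), seed (1) → 7
Total: 3 + 7 + 7 = 17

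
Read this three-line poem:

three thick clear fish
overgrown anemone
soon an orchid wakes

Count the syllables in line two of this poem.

Line two: overgrown(3) + anemone(4) = 7

7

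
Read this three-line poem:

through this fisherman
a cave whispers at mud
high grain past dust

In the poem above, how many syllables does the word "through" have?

1

"through" has 1 syllable.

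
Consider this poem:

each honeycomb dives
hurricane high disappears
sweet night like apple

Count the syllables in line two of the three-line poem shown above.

7

Line two: hurricane (3), high (1), disappears (3) → 7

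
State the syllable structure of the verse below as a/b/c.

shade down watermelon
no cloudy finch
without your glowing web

6/4/6

Line 1: "shade down watermelon": 1+1+4 = 6
Line 2: "no cloudy finch": 1+2+1 = 4
Line 3: "without your glowing web": 2+1+2+1 = 6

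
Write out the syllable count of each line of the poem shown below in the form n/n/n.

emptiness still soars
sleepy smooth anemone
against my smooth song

Line 1: emptiness (3), still (1), soars (1) → 5
Line 2: sleepy (2), smooth (1), anemone (4) → 7
Line 3: against (2), my (1), smooth (1), song (1) → 5

5/7/5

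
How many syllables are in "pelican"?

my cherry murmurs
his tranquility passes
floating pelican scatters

"pelican" has 3 syllables.

3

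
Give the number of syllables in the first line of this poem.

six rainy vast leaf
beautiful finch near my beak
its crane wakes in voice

5

The first line: six(1) + rainy(2) + vast(1) + leaf(1) = 5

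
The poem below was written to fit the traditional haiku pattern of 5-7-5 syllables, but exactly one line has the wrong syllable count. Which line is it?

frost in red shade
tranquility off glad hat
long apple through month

The first line

Line 1: frost(1) + in(1) + red(1) + shade(1) = 4 (expected 5)
Line 2: tranquility(4) + off(1) + glad(1) + hat(1) = 7 ✓
Line 3: long(1) + apple(2) + through(1) + month(1) = 5 ✓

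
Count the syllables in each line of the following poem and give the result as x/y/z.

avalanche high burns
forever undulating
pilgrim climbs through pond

5/7/5

Line 1: avalanche(3) + high(1) + burns(1) = 5
Line 2: forever(3) + undulating(4) = 7
Line 3: pilgrim(2) + climbs(1) + through(1) + pond(1) = 5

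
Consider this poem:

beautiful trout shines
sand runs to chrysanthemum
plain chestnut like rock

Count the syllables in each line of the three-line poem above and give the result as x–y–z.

Line 1: "beautiful trout shines": 3+1+1 = 5
Line 2: "sand runs to chrysanthemum": 1+1+1+4 = 7
Line 3: "plain chestnut like rock": 1+2+1+1 = 5

5–7–5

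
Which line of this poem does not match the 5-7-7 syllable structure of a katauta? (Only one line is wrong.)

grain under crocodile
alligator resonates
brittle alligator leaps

Line 1: grain(1) + under(2) + crocodile(3) = 6 (expected 5)
Line 2: alligator(4) + resonates(3) = 7 ✓
Line 3: brittle(2) + alligator(4) + leaps(1) = 7 ✓

Line 1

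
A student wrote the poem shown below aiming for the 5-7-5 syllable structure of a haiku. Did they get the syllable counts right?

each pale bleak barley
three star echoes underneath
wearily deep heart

Yes

Line 1: each (1), pale (1), bleak (1), barley (2) → 5 ✓
Line 2: three (1), star (1), echoes (2), underneath (3) → 7 ✓
Line 3: wearily (3), deep (1), heart (1) → 5 ✓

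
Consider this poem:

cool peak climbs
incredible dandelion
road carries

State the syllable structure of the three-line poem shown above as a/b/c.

3/8/3

Line 1: "cool peak climbs": 1+1+1 = 3
Line 2: "incredible dandelion": 4+4 = 8
Line 3: "road carries": 1+2 = 3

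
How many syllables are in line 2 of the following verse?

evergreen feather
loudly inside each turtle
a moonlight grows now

7

Line 2: loudly(2) + inside(2) + each(1) + turtle(2) = 7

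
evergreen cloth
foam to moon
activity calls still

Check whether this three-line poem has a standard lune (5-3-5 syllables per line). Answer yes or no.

Line 1: evergreen(3) + cloth(1) = 4 (expected 5)
Line 2: foam(1) + to(1) + moon(1) = 3 ✓
Line 3: activity(4) + calls(1) + still(1) = 6 (expected 5)

No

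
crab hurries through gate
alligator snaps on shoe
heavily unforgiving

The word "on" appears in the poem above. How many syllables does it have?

1

"on" has 1 syllable.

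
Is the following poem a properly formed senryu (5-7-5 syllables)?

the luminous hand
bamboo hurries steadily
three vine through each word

Line 1: the (1), luminous (3), hand (1) → 5 ✓
Line 2: bamboo (2), hurries (2), steadily (3) → 7 ✓
Line 3: three (1), vine (1), through (1), each (1), word (1) → 5 ✓

Yes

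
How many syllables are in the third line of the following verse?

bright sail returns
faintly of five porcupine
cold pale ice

The third line: cold(1) + pale(1) + ice(1) = 3

3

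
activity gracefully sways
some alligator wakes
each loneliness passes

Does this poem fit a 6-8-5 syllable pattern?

No

Line 1: activity (4), gracefully (3), sways (1) → 8 (expected 6)
Line 2: some (1), alligator (4), wakes (1) → 6 (expected 8)
Line 3: each (1), loneliness (3), passes (2) → 6 (expected 5)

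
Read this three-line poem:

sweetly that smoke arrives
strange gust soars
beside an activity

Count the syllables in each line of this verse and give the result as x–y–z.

6–3–7

Line 1: "sweetly that smoke arrives": 2+1+1+2 = 6
Line 2: "strange gust soars": 1+1+1 = 3
Line 3: "beside an activity": 2+1+4 = 7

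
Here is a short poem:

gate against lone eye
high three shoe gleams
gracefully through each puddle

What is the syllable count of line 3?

Line 3: gracefully(3) + through(1) + each(1) + puddle(2) = 7

7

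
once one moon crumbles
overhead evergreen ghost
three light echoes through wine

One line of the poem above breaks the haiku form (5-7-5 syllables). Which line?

Line 1: once (1), one (1), moon (1), crumbles (2) → 5 ✓
Line 2: overhead (3), evergreen (3), ghost (1) → 7 ✓
Line 3: three (1), light (1), echoes (2), through (1), wine (1) → 6 (expected 5)

The third line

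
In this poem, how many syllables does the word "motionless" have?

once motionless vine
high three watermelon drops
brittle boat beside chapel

3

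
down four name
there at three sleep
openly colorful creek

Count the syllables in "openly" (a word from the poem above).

3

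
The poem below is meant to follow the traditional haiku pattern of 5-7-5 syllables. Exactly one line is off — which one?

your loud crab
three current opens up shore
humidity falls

The first line

Line 1: your(1) + loud(1) + crab(1) = 3 (expected 5)
Line 2: three(1) + current(2) + opens(2) + up(1) + shore(1) = 7 ✓
Line 3: humidity(4) + falls(1) = 5 ✓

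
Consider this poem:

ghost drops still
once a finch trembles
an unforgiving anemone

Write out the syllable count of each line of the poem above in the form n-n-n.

Line 1: ghost (1), drops (1), still (1) → 3
Line 2: once (1), a (1), finch (1), trembles (2) → 5
Line 3: an (1), unforgiving (4), anemone (4) → 9

3-5-9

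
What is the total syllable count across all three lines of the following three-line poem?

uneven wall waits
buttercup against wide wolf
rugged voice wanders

Line 1: uneven (3), wall (1), waits (1) → 5
Line 2: buttercup (3), against (2), wide (1), wolf (1) → 7
Line 3: rugged (2), voice (1), wanders (2) → 5
Total: 5 + 7 + 5 = 17

17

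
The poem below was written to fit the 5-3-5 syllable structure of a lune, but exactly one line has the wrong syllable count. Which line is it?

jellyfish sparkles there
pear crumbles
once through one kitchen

Line 1: jellyfish(3) + sparkles(2) + there(1) = 6 (expected 5)
Line 2: pear(1) + crumbles(2) = 3 ✓
Line 3: once(1) + through(1) + one(1) + kitchen(2) = 5 ✓

Line 1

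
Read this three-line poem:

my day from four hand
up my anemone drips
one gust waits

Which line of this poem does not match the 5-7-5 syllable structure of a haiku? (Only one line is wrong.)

Line 1: my(1) + day(1) + from(1) + four(1) + hand(1) = 5 ✓
Line 2: up(1) + my(1) + anemone(4) + drips(1) = 7 ✓
Line 3: one(1) + gust(1) + waits(1) = 3 (expected 5)

The third line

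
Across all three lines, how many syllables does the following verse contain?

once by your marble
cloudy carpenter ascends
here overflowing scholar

19

Line 1: once(1) + by(1) + your(1) + marble(2) = 5
Line 2: cloudy(2) + carpenter(3) + ascends(2) = 7
Line 3: here(1) + overflowing(4) + scholar(2) = 7
Total: 5 + 7 + 7 = 19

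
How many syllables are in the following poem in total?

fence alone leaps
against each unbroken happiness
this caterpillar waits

Line 1: fence(1) + alone(2) + leaps(1) = 4
Line 2: against(2) + each(1) + unbroken(3) + happiness(3) = 9
Line 3: this(1) + caterpillar(4) + waits(1) = 6
Total: 4 + 9 + 6 = 19

19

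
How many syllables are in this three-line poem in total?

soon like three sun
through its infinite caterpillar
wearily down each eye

Line 1: "soon like three sun": 1+1+1+1 = 4
Line 2: "through its infinite caterpillar": 1+1+3+4 = 9
Line 3: "wearily down each eye": 3+1+1+1 = 6
Total: 4 + 9 + 6 = 19

19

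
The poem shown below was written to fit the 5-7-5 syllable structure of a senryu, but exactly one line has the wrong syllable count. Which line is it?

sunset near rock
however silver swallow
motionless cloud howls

Line 1

Line 1: "sunset near rock": 2+1+1 = 4 (expected 5)
Line 2: "however silver swallow": 3+2+2 = 7 ✓
Line 3: "motionless cloud howls": 3+1+1 = 5 ✓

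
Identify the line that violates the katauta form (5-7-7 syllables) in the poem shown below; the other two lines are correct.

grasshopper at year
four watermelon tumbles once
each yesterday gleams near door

The second line

Line 1: grasshopper (3), at (1), year (1) → 5 ✓
Line 2: four (1), watermelon (4), tumbles (2), once (1) → 8 (expected 7)
Line 3: each (1), yesterday (3), gleams (1), near (1), door (1) → 7 ✓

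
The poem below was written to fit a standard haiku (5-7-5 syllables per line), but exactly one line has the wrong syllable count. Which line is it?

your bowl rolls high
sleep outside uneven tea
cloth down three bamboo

Line 1: your (1), bowl (1), rolls (1), high (1) → 4 (expected 5)
Line 2: sleep (1), outside (2), uneven (3), tea (1) → 7 ✓
Line 3: cloth (1), down (1), three (1), bamboo (2) → 5 ✓

The first line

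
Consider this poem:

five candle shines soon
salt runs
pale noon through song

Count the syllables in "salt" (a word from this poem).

1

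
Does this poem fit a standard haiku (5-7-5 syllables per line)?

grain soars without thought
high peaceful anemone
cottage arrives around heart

Line 1: grain(1) + soars(1) + without(2) + thought(1) = 5 ✓
Line 2: high(1) + peaceful(2) + anemone(4) = 7 ✓
Line 3: cottage(2) + arrives(2) + around(2) + heart(1) = 7 (expected 5)

No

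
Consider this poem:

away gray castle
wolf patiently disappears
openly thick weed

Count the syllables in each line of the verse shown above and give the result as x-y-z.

Line 1: away (2), gray (1), castle (2) → 5
Line 2: wolf (1), patiently (3), disappears (3) → 7
Line 3: openly (3), thick (1), weed (1) → 5

5-7-5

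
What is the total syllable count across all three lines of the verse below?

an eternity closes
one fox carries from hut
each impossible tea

Line 1: an (1), eternity (4), closes (2) → 7
Line 2: one (1), fox (1), carries (2), from (1), hut (1) → 6
Line 3: each (1), impossible (4), tea (1) → 6
Total: 7 + 6 + 6 = 19

19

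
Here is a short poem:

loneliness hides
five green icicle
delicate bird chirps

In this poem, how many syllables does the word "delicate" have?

3

"delicate" has 3 syllables.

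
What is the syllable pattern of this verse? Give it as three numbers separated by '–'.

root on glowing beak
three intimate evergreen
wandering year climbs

Line 1: root (1), on (1), glowing (2), beak (1) → 5
Line 2: three (1), intimate (3), evergreen (3) → 7
Line 3: wandering (3), year (1), climbs (1) → 5

5–7–5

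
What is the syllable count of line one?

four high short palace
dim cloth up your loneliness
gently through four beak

Line one: "four high short palace": 1+1+1+2 = 5

5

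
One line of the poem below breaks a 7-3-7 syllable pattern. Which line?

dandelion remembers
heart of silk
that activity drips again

Line 1: dandelion(4) + remembers(3) = 7 ✓
Line 2: heart(1) + of(1) + silk(1) = 3 ✓
Line 3: that(1) + activity(4) + drips(1) + again(2) = 8 (expected 7)

Line 3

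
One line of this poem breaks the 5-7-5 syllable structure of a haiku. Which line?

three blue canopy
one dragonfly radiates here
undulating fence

Line 1: three (1), blue (1), canopy (3) → 5 ✓
Line 2: one (1), dragonfly (3), radiates (3), here (1) → 8 (expected 7)
Line 3: undulating (4), fence (1) → 5 ✓

Line 2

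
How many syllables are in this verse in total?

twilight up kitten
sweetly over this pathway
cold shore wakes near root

Line 1: twilight (2), up (1), kitten (2) → 5
Line 2: sweetly (2), over (2), this (1), pathway (2) → 7
Line 3: cold (1), shore (1), wakes (1), near (1), root (1) → 5
Total: 5 + 7 + 5 = 17

17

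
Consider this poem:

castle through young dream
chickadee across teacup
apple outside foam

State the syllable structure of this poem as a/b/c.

5/7/5

Line 1: castle (2), through (1), young (1), dream (1) → 5
Line 2: chickadee (3), across (2), teacup (2) → 7
Line 3: apple (2), outside (2), foam (1) → 5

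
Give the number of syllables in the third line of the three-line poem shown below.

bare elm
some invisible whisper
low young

The third line: "low young": 1+1 = 2

2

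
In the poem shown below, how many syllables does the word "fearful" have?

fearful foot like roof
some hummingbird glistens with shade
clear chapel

"fearful" has 2 syllables.

2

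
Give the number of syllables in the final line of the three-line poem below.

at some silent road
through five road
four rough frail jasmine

The final line: four(1) + rough(1) + frail(1) + jasmine(2) = 5

5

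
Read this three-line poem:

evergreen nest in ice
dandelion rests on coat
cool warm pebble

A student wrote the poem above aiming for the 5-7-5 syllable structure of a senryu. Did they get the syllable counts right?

Line 1: "evergreen nest in ice": 3+1+1+1 = 6 (expected 5)
Line 2: "dandelion rests on coat": 4+1+1+1 = 7 ✓
Line 3: "cool warm pebble": 1+1+2 = 4 (expected 5)

No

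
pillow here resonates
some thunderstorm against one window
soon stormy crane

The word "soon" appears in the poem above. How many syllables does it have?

1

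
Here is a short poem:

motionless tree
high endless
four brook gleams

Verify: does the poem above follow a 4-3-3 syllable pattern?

Yes

Line 1: "motionless tree": 3+1 = 4 ✓
Line 2: "high endless": 1+2 = 3 ✓
Line 3: "four brook gleams": 1+1+1 = 3 ✓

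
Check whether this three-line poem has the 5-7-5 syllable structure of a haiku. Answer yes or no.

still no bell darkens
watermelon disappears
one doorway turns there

Line 1: still (1), no (1), bell (1), darkens (2) → 5 ✓
Line 2: watermelon (4), disappears (3) → 7 ✓
Line 3: one (1), doorway (2), turns (1), there (1) → 5 ✓

Yes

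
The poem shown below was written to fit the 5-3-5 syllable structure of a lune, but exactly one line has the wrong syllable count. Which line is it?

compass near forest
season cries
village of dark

The third line

Line 1: compass (2), near (1), forest (2) → 5 ✓
Line 2: season (2), cries (1) → 3 ✓
Line 3: village (2), of (1), dark (1) → 4 (expected 5)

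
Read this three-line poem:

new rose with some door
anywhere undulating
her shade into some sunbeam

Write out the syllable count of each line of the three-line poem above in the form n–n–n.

5–7–7

Line 1: new(1) + rose(1) + with(1) + some(1) + door(1) = 5
Line 2: anywhere(3) + undulating(4) = 7
Line 3: her(1) + shade(1) + into(2) + some(1) + sunbeam(2) = 7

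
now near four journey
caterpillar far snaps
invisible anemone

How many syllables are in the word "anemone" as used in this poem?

4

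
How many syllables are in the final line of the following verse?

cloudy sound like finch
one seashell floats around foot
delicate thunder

The final line: delicate (3), thunder (2) → 5

5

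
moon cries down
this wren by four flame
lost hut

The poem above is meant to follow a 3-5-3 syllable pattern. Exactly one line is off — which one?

Line 1: "moon cries down": 1+1+1 = 3 ✓
Line 2: "this wren by four flame": 1+1+1+1+1 = 5 ✓
Line 3: "lost hut": 1+1 = 2 (expected 3)

Line 3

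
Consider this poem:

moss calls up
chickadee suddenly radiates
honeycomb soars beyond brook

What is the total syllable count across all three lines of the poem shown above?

Line 1: "moss calls up": 1+1+1 = 3
Line 2: "chickadee suddenly radiates": 3+3+3 = 9
Line 3: "honeycomb soars beyond brook": 3+1+2+1 = 7
Total: 3 + 9 + 7 = 19

19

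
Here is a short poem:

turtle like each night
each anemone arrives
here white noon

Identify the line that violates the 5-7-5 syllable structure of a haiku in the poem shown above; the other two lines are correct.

Line 1: "turtle like each night": 2+1+1+1 = 5 ✓
Line 2: "each anemone arrives": 1+4+2 = 7 ✓
Line 3: "here white noon": 1+1+1 = 3 (expected 5)

Line 3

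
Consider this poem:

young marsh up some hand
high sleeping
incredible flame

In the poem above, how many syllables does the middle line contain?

3

The middle line: high(1) + sleeping(2) = 3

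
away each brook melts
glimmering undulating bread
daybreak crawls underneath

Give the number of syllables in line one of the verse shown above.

Line one: away (2), each (1), brook (1), melts (1) → 5

5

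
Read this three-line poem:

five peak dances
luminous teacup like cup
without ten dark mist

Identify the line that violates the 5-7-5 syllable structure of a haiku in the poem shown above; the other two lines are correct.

Line 1

Line 1: five(1) + peak(1) + dances(2) = 4 (expected 5)
Line 2: luminous(3) + teacup(2) + like(1) + cup(1) = 7 ✓
Line 3: without(2) + ten(1) + dark(1) + mist(1) = 5 ✓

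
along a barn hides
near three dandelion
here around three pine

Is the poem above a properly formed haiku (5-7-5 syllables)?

No

Line 1: along(2) + a(1) + barn(1) + hides(1) = 5 ✓
Line 2: near(1) + three(1) + dandelion(4) = 6 (expected 7)
Line 3: here(1) + around(2) + three(1) + pine(1) = 5 ✓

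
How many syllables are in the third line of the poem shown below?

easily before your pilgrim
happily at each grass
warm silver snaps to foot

6

The third line: "warm silver snaps to foot": 1+2+1+1+1 = 6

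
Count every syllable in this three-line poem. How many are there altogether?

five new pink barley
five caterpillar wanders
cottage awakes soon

17

Line 1: five (1), new (1), pink (1), barley (2) → 5
Line 2: five (1), caterpillar (4), wanders (2) → 7
Line 3: cottage (2), awakes (2), soon (1) → 5
Total: 5 + 7 + 5 = 17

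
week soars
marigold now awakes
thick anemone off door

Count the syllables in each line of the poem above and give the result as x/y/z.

2/6/7

Line 1: "week soars": 1+1 = 2
Line 2: "marigold now awakes": 3+1+2 = 6
Line 3: "thick anemone off door": 1+4+1+1 = 7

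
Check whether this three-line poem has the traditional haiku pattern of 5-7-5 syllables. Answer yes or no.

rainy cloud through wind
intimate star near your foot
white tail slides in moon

Yes

Line 1: rainy (2), cloud (1), through (1), wind (1) → 5 ✓
Line 2: intimate (3), star (1), near (1), your (1), foot (1) → 7 ✓
Line 3: white (1), tail (1), slides (1), in (1), moon (1) → 5 ✓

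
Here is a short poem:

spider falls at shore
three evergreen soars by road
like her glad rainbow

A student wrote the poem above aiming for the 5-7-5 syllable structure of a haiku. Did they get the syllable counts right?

Yes

Line 1: spider(2) + falls(1) + at(1) + shore(1) = 5 ✓
Line 2: three(1) + evergreen(3) + soars(1) + by(1) + road(1) = 7 ✓
Line 3: like(1) + her(1) + glad(1) + rainbow(2) = 5 ✓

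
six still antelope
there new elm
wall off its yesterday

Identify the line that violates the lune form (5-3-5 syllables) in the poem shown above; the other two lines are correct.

Line 3

Line 1: six(1) + still(1) + antelope(3) = 5 ✓
Line 2: there(1) + new(1) + elm(1) = 3 ✓
Line 3: wall(1) + off(1) + its(1) + yesterday(3) = 6 (expected 5)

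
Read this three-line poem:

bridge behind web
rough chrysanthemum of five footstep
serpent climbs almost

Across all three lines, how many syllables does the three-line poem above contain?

18

Line 1: bridge (1), behind (2), web (1) → 4
Line 2: rough (1), chrysanthemum (4), of (1), five (1), footstep (2) → 9
Line 3: serpent (2), climbs (1), almost (2) → 5
Total: 4 + 9 + 5 = 18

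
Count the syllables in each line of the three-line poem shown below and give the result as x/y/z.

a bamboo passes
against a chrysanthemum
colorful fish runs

5/7/5

Line 1: a(1) + bamboo(2) + passes(2) = 5
Line 2: against(2) + a(1) + chrysanthemum(4) = 7
Line 3: colorful(3) + fish(1) + runs(1) = 5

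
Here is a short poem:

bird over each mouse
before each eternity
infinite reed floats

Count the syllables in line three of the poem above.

5

Line three: "infinite reed floats": 3+1+1 = 5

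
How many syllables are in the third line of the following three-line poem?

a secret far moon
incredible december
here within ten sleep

5

The third line: here (1), within (2), ten (1), sleep (1) → 5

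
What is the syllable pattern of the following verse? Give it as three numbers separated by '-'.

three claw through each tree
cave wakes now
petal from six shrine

Line 1: three (1), claw (1), through (1), each (1), tree (1) → 5
Line 2: cave (1), wakes (1), now (1) → 3
Line 3: petal (2), from (1), six (1), shrine (1) → 5

5-3-5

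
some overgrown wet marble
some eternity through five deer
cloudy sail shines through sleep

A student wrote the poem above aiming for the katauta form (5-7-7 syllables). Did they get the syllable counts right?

Line 1: "some overgrown wet marble": 1+3+1+2 = 7 (expected 5)
Line 2: "some eternity through five deer": 1+4+1+1+1 = 8 (expected 7)
Line 3: "cloudy sail shines through sleep": 2+1+1+1+1 = 6 (expected 7)

No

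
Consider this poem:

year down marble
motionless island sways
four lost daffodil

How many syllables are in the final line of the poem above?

The final line: four(1) + lost(1) + daffodil(3) = 5

5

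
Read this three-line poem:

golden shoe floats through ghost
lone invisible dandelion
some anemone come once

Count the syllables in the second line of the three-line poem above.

The second line: "lone invisible dandelion": 1+4+4 = 9

9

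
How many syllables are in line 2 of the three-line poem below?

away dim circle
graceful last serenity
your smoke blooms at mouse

Line 2: graceful (2), last (1), serenity (4) → 7

7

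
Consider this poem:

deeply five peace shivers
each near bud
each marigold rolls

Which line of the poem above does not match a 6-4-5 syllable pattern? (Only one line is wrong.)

Line 2

Line 1: "deeply five peace shivers": 2+1+1+2 = 6 ✓
Line 2: "each near bud": 1+1+1 = 3 (expected 4)
Line 3: "each marigold rolls": 1+3+1 = 5 ✓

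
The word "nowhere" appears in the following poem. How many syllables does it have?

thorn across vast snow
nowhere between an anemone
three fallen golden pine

2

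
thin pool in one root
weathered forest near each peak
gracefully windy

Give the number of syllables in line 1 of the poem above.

5

Line 1: thin(1) + pool(1) + in(1) + one(1) + root(1) = 5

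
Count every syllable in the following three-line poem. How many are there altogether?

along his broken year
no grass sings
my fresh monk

Line 1: along(2) + his(1) + broken(2) + year(1) = 6
Line 2: no(1) + grass(1) + sings(1) = 3
Line 3: my(1) + fresh(1) + monk(1) = 3
Total: 6 + 3 + 3 = 12

12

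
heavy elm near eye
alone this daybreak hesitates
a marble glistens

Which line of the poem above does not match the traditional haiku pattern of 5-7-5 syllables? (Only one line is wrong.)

Line 1: heavy(2) + elm(1) + near(1) + eye(1) = 5 ✓
Line 2: alone(2) + this(1) + daybreak(2) + hesitates(3) = 8 (expected 7)
Line 3: a(1) + marble(2) + glistens(2) = 5 ✓

Line 2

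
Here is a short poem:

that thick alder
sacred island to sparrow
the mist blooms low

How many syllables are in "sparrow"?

2

"sparrow" has 2 syllables.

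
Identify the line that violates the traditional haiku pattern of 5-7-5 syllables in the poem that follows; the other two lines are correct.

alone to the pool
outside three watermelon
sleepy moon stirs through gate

Line 3

Line 1: alone(2) + to(1) + the(1) + pool(1) = 5 ✓
Line 2: outside(2) + three(1) + watermelon(4) = 7 ✓
Line 3: sleepy(2) + moon(1) + stirs(1) + through(1) + gate(1) = 6 (expected 5)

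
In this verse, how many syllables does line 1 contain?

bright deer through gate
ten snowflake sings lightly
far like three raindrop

Line 1: bright (1), deer (1), through (1), gate (1) → 4

4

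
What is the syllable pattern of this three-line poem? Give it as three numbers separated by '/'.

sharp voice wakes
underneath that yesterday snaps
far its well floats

Line 1: sharp(1) + voice(1) + wakes(1) = 3
Line 2: underneath(3) + that(1) + yesterday(3) + snaps(1) = 8
Line 3: far(1) + its(1) + well(1) + floats(1) = 4

3/8/4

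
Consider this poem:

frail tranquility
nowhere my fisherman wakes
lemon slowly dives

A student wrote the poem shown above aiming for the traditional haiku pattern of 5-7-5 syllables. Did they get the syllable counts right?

Yes

Line 1: frail(1) + tranquility(4) = 5 ✓
Line 2: nowhere(2) + my(1) + fisherman(3) + wakes(1) = 7 ✓
Line 3: lemon(2) + slowly(2) + dives(1) = 5 ✓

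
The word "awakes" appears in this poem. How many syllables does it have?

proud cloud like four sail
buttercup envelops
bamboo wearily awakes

"awakes" has 2 syllables.

2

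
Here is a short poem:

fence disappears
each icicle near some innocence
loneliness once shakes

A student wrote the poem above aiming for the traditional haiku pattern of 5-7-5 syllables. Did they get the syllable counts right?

Line 1: "fence disappears": 1+3 = 4 (expected 5)
Line 2: "each icicle near some innocence": 1+3+1+1+3 = 9 (expected 7)
Line 3: "loneliness once shakes": 3+1+1 = 5 ✓

No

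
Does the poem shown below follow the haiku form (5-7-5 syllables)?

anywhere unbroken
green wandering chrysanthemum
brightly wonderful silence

Line 1: anywhere(3) + unbroken(3) = 6 (expected 5)
Line 2: green(1) + wandering(3) + chrysanthemum(4) = 8 (expected 7)
Line 3: brightly(2) + wonderful(3) + silence(2) = 7 (expected 5)

No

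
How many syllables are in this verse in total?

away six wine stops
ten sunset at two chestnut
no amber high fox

17

Line 1: away (2), six (1), wine (1), stops (1) → 5
Line 2: ten (1), sunset (2), at (1), two (1), chestnut (2) → 7
Line 3: no (1), amber (2), high (1), fox (1) → 5
Total: 5 + 7 + 5 = 17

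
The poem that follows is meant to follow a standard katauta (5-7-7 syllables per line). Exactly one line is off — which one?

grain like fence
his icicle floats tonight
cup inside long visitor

Line 1: "grain like fence": 1+1+1 = 3 (expected 5)
Line 2: "his icicle floats tonight": 1+3+1+2 = 7 ✓
Line 3: "cup inside long visitor": 1+2+1+3 = 7 ✓

Line 1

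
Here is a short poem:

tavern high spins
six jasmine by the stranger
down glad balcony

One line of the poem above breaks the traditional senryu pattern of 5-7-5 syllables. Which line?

Line 1

Line 1: tavern (2), high (1), spins (1) → 4 (expected 5)
Line 2: six (1), jasmine (2), by (1), the (1), stranger (2) → 7 ✓
Line 3: down (1), glad (1), balcony (3) → 5 ✓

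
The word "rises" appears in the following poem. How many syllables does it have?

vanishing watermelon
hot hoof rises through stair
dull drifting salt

"rises" has 2 syllables.

2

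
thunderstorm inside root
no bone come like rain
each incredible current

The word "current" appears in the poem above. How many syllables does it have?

"current" has 2 syllables.

2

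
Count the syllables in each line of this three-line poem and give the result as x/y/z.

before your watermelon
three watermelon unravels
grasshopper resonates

7/8/6

Line 1: before (2), your (1), watermelon (4) → 7
Line 2: three (1), watermelon (4), unravels (3) → 8
Line 3: grasshopper (3), resonates (3) → 6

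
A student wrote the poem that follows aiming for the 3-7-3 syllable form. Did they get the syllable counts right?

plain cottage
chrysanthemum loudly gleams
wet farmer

Yes

Line 1: plain(1) + cottage(2) = 3 ✓
Line 2: chrysanthemum(4) + loudly(2) + gleams(1) = 7 ✓
Line 3: wet(1) + farmer(2) = 3 ✓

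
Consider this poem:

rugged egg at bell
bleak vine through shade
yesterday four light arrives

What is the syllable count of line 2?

Line 2: "bleak vine through shade": 1+1+1+1 = 4

4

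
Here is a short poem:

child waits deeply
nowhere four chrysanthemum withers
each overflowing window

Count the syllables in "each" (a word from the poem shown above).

"each" has 1 syllable.

1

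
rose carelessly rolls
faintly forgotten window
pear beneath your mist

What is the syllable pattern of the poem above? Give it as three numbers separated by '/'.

Line 1: "rose carelessly rolls": 1+3+1 = 5
Line 2: "faintly forgotten window": 2+3+2 = 7
Line 3: "pear beneath your mist": 1+2+1+1 = 5

5/7/5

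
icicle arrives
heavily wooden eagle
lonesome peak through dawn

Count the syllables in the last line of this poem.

5

The last line: "lonesome peak through dawn": 2+1+1+1 = 5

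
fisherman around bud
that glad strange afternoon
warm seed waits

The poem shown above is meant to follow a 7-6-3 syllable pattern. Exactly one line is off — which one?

The first line

Line 1: fisherman(3) + around(2) + bud(1) = 6 (expected 7)
Line 2: that(1) + glad(1) + strange(1) + afternoon(3) = 6 ✓
Line 3: warm(1) + seed(1) + waits(1) = 3 ✓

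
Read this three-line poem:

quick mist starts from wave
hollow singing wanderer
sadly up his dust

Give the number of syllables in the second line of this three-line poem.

7

The second line: hollow(2) + singing(2) + wanderer(3) = 7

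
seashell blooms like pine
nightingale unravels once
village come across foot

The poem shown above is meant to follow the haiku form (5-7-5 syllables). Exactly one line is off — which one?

The third line

Line 1: seashell (2), blooms (1), like (1), pine (1) → 5 ✓
Line 2: nightingale (3), unravels (3), once (1) → 7 ✓
Line 3: village (2), come (1), across (2), foot (1) → 6 (expected 5)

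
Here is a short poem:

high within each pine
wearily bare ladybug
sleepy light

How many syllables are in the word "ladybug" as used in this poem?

3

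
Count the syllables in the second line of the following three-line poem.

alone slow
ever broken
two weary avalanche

4

The second line: "ever broken": 2+2 = 4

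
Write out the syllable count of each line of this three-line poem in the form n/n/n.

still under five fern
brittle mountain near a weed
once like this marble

Line 1: "still under five fern": 1+2+1+1 = 5
Line 2: "brittle mountain near a weed": 2+2+1+1+1 = 7
Line 3: "once like this marble": 1+1+1+2 = 5

5/7/5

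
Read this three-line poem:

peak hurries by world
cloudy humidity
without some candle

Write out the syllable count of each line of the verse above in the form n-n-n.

5-6-5

Line 1: peak(1) + hurries(2) + by(1) + world(1) = 5
Line 2: cloudy(2) + humidity(4) = 6
Line 3: without(2) + some(1) + candle(2) = 5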